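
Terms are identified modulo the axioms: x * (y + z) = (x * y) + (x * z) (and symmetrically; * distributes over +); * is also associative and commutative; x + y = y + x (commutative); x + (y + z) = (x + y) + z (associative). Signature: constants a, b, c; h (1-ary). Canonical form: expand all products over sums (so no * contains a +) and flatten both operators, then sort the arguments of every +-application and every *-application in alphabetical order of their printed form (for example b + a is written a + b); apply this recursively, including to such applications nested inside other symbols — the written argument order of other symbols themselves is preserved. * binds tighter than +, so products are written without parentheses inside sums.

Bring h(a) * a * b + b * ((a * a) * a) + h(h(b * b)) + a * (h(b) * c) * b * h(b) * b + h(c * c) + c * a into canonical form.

Answer: a * a * a * b + a * b * b * c * h(b) * h(b) + a * b * h(a) + a * c + h(c * c) + h(h(b * b))

Derivation:
Merge nested applications:  a * b * h(a) + a * a * a * b + h(h(b * b)) + a * b * b * c * h(b) * h(b) + h(c * c) + a * c
Sort:  a * a * a * b + a * b * b * c * h(b) * h(b) + a * b * h(a) + a * c + h(c * c) + h(h(b * b))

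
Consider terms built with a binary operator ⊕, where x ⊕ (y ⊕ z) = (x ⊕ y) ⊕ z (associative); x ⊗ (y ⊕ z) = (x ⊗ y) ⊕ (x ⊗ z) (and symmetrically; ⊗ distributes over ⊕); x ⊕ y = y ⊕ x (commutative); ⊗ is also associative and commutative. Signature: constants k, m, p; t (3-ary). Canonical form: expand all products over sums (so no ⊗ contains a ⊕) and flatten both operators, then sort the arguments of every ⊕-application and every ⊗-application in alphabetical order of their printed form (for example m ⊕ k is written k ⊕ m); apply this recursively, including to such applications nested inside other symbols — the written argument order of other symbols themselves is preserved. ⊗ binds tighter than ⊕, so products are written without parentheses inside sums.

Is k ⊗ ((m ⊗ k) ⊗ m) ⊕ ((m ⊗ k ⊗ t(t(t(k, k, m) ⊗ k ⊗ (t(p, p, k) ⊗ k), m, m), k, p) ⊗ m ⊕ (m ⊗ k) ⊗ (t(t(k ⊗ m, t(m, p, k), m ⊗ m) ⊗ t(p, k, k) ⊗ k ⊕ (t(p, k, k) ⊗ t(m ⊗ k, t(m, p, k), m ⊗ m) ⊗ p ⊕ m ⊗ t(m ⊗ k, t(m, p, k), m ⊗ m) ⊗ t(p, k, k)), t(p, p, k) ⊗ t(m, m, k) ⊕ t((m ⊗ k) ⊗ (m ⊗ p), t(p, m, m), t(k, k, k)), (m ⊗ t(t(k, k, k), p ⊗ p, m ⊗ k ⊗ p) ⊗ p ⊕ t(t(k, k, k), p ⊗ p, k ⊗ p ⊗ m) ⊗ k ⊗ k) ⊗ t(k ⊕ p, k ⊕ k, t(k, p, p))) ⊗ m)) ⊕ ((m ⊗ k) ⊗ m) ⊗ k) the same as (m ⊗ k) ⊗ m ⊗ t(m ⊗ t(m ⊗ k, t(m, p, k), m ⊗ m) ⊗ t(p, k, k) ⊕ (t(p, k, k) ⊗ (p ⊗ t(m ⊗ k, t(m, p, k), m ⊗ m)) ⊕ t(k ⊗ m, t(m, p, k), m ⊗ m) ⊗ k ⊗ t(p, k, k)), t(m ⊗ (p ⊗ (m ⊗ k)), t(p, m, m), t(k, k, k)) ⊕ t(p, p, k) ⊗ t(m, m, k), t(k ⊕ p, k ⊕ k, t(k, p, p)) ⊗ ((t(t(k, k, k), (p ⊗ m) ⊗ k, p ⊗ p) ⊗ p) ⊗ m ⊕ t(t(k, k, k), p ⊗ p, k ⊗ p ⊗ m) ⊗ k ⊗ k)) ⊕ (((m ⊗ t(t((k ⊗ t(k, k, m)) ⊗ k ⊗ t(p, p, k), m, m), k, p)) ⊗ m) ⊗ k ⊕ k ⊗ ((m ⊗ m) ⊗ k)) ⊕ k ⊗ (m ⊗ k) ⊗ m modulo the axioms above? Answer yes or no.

Answer: no — k ⊗ k ⊗ m ⊗ m ⊕ k ⊗ k ⊗ m ⊗ m ⊕ k ⊗ m ⊗ m ⊗ t(k ⊗ t(k ⊗ m, t(m, p, k), m ⊗ m) ⊗ t(p, k, k) ⊕ m ⊗ t(k ⊗ m, t(m, p, k), m ⊗ m) ⊗ t(p, k, k) ⊕ p ⊗ t(k ⊗ m, t(m, p, k), m ⊗ m) ⊗ t(p, k, k), t(k ⊗ m ⊗ m ⊗ p, t(p, m, m), t(k, k, k)) ⊕ t(m, m, k) ⊗ t(p, p, k), k ⊗ k ⊗ t(k ⊕ p, k ⊕ k, t(k, p, p)) ⊗ t(t(k, k, k), p ⊗ p, k ⊗ m ⊗ p) ⊕ m ⊗ p ⊗ t(k ⊕ p, k ⊕ k, t(k, p, p)) ⊗ t(t(k, k, k), p ⊗ p, k ⊗ m ⊗ p)) ⊕ k ⊗ m ⊗ m ⊗ t(t(k ⊗ k ⊗ t(k, k, m) ⊗ t(p, p, k), m, m), k, p) vs k ⊗ k ⊗ m ⊗ m ⊕ k ⊗ k ⊗ m ⊗ m ⊕ k ⊗ m ⊗ m ⊗ t(k ⊗ t(k ⊗ m, t(m, p, k), m ⊗ m) ⊗ t(p, k, k) ⊕ m ⊗ t(k ⊗ m, t(m, p, k), m ⊗ m) ⊗ t(p, k, k) ⊕ p ⊗ t(k ⊗ m, t(m, p, k), m ⊗ m) ⊗ t(p, k, k), t(k ⊗ m ⊗ m ⊗ p, t(p, m, m), t(k, k, k)) ⊕ t(m, m, k) ⊗ t(p, p, k), k ⊗ k ⊗ t(k ⊕ p, k ⊕ k, t(k, p, p)) ⊗ t(t(k, k, k), p ⊗ p, k ⊗ m ⊗ p) ⊕ m ⊗ p ⊗ t(k ⊕ p, k ⊕ k, t(k, p, p)) ⊗ t(t(k, k, k), k ⊗ m ⊗ p, p ⊗ p)) ⊕ k ⊗ m ⊗ m ⊗ t(t(k ⊗ k ⊗ t(k, k, m) ⊗ t(p, p, k), m, m), k, p)

Derivation:
Left:  k ⊗ ((m ⊗ k) ⊗ m) ⊕ ((m ⊗ k ⊗ t(t(t(k, k, m) ⊗ k ⊗ (t(p, p, k) ⊗ k), m, m), k, p) ⊗ m ⊕ (m ⊗ k) ⊗ (t(t(k ⊗ m, t(m, p, k), m ⊗ m) ⊗ t(p, k, k) ⊗ k ⊕ (t(p, k, k) ⊗ t(m ⊗ k, t(m, p, k), m ⊗ m) ⊗ p ⊕ m ⊗ t(m ⊗ k, t(m, p, k), m ⊗ m) ⊗ t(p, k, k)), t(p, p, k) ⊗ t(m, m, k) ⊕ t((m ⊗ k) ⊗ (m ⊗ p), t(p, m, m), t(k, k, k)), (m ⊗ t(t(k, k, k), p ⊗ p, m ⊗ k ⊗ p) ⊗ p ⊕ t(t(k, k, k), p ⊗ p, k ⊗ p ⊗ m) ⊗ k ⊗ k) ⊗ t(k ⊕ p, k ⊕ k, t(k, p, p))) ⊗ m)) ⊕ ((m ⊗ k) ⊗ m) ⊗ k)
  Distribute:  k ⊗ k ⊗ m ⊗ m ⊕ k ⊗ m ⊗ m ⊗ t(t(k ⊗ k ⊗ t(k, k, m) ⊗ t(p, p, k), m, m), k, p) ⊕ k ⊗ m ⊗ m ⊗ t(k ⊗ t(k ⊗ m, t(m, p, k), m ⊗ m) ⊗ t(p, k, k) ⊕ m ⊗ t(k ⊗ m, t(m, p, k), m ⊗ m) ⊗ t(p, k, k) ⊕ p ⊗ t(k ⊗ m, t(m, p, k), m ⊗ m) ⊗ t(p, k, k), t(k ⊗ m ⊗ m ⊗ p, t(p, m, m), t(k, k, k)) ⊕ t(m, m, k) ⊗ t(p, p, k), k ⊗ k ⊗ t(k ⊕ p, k ⊕ k, t(k, p, p)) ⊗ t(t(k, k, k), p ⊗ p, k ⊗ m ⊗ p) ⊕ m ⊗ p ⊗ t(k ⊕ p, k ⊕ k, t(k, p, p)) ⊗ t(t(k, k, k), p ⊗ p, k ⊗ m ⊗ p)) ⊕ k ⊗ k ⊗ m ⊗ m
  Sort:  k ⊗ k ⊗ m ⊗ m ⊕ k ⊗ k ⊗ m ⊗ m ⊕ k ⊗ m ⊗ m ⊗ t(k ⊗ t(k ⊗ m, t(m, p, k), m ⊗ m) ⊗ t(p, k, k) ⊕ m ⊗ t(k ⊗ m, t(m, p, k), m ⊗ m) ⊗ t(p, k, k) ⊕ p ⊗ t(k ⊗ m, t(m, p, k), m ⊗ m) ⊗ t(p, k, k), t(k ⊗ m ⊗ m ⊗ p, t(p, m, m), t(k, k, k)) ⊕ t(m, m, k) ⊗ t(p, p, k), k ⊗ k ⊗ t(k ⊕ p, k ⊕ k, t(k, p, p)) ⊗ t(t(k, k, k), p ⊗ p, k ⊗ m ⊗ p) ⊕ m ⊗ p ⊗ t(k ⊕ p, k ⊕ k, t(k, p, p)) ⊗ t(t(k, k, k), p ⊗ p, k ⊗ m ⊗ p)) ⊕ k ⊗ m ⊗ m ⊗ t(t(k ⊗ k ⊗ t(k, k, m) ⊗ t(p, p, k), m, m), k, p)
Right:  (m ⊗ k) ⊗ m ⊗ t(m ⊗ t(m ⊗ k, t(m, p, k), m ⊗ m) ⊗ t(p, k, k) ⊕ (t(p, k, k) ⊗ (p ⊗ t(m ⊗ k, t(m, p, k), m ⊗ m)) ⊕ t(k ⊗ m, t(m, p, k), m ⊗ m) ⊗ k ⊗ t(p, k, k)), t(m ⊗ (p ⊗ (m ⊗ k)), t(p, m, m), t(k, k, k)) ⊕ t(p, p, k) ⊗ t(m, m, k), t(k ⊕ p, k ⊕ k, t(k, p, p)) ⊗ ((t(t(k, k, k), (p ⊗ m) ⊗ k, p ⊗ p) ⊗ p) ⊗ m ⊕ t(t(k, k, k), p ⊗ p, k ⊗ p ⊗ m) ⊗ k ⊗ k)) ⊕ (((m ⊗ t(t((k ⊗ t(k, k, m)) ⊗ k ⊗ t(p, p, k), m, m), k, p)) ⊗ m) ⊗ k ⊕ k ⊗ ((m ⊗ m) ⊗ k)) ⊕ k ⊗ (m ⊗ k) ⊗ m
  Expand products over sums:  k ⊗ m ⊗ m ⊗ t(k ⊗ t(k ⊗ m, t(m, p, k), m ⊗ m) ⊗ t(p, k, k) ⊕ m ⊗ t(k ⊗ m, t(m, p, k), m ⊗ m) ⊗ t(p, k, k) ⊕ p ⊗ t(k ⊗ m, t(m, p, k), m ⊗ m) ⊗ t(p, k, k), t(k ⊗ m ⊗ m ⊗ p, t(p, m, m), t(k, k, k)) ⊕ t(m, m, k) ⊗ t(p, p, k), k ⊗ k ⊗ t(k ⊕ p, k ⊕ k, t(k, p, p)) ⊗ t(t(k, k, k), p ⊗ p, k ⊗ m ⊗ p) ⊕ m ⊗ p ⊗ t(k ⊕ p, k ⊕ k, t(k, p, p)) ⊗ t(t(k, k, k), k ⊗ m ⊗ p, p ⊗ p)) ⊕ k ⊗ m ⊗ m ⊗ t(t(k ⊗ k ⊗ t(k, k, m) ⊗ t(p, p, k), m, m), k, p) ⊕ k ⊗ k ⊗ m ⊗ m ⊕ k ⊗ k ⊗ m ⊗ m
  Sort:  k ⊗ k ⊗ m ⊗ m ⊕ k ⊗ k ⊗ m ⊗ m ⊕ k ⊗ m ⊗ m ⊗ t(k ⊗ t(k ⊗ m, t(m, p, k), m ⊗ m) ⊗ t(p, k, k) ⊕ m ⊗ t(k ⊗ m, t(m, p, k), m ⊗ m) ⊗ t(p, k, k) ⊕ p ⊗ t(k ⊗ m, t(m, p, k), m ⊗ m) ⊗ t(p, k, k), t(k ⊗ m ⊗ m ⊗ p, t(p, m, m), t(k, k, k)) ⊕ t(m, m, k) ⊗ t(p, p, k), k ⊗ k ⊗ t(k ⊕ p, k ⊕ k, t(k, p, p)) ⊗ t(t(k, k, k), p ⊗ p, k ⊗ m ⊗ p) ⊕ m ⊗ p ⊗ t(k ⊕ p, k ⊕ k, t(k, p, p)) ⊗ t(t(k, k, k), k ⊗ m ⊗ p, p ⊗ p)) ⊕ k ⊗ m ⊗ m ⊗ t(t(k ⊗ k ⊗ t(k, k, m) ⊗ t(p, p, k), m, m), k, p)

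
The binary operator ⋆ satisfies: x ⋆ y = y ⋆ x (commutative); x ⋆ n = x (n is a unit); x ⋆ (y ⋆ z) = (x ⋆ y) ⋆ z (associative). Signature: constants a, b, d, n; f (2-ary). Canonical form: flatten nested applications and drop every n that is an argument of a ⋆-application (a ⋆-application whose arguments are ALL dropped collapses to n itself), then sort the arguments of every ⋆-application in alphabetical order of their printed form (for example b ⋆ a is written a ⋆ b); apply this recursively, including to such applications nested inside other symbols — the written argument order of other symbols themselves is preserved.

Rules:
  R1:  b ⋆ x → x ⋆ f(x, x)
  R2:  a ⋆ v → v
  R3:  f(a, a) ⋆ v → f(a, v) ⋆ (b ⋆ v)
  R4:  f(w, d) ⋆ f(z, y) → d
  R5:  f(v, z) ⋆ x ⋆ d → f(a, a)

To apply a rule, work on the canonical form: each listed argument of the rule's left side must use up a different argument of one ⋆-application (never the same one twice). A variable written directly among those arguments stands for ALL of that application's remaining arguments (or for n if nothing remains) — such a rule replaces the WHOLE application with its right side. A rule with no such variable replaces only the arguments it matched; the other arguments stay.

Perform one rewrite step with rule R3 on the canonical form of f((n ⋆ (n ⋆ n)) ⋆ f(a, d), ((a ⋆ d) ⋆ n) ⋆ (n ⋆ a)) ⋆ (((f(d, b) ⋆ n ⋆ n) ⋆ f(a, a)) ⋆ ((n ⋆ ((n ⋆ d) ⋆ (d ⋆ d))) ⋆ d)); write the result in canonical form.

Canonical form:  d ⋆ d ⋆ d ⋆ d ⋆ f(a, a) ⋆ f(d, b) ⋆ f(f(a, d), a ⋆ a ⋆ d)
Apply R3:  consuming f(a, a);  v := d ⋆ d ⋆ d ⋆ d ⋆ f(d, b) ⋆ f(f(a, d), a ⋆ a ⋆ d)
The variable takes the whole remainder — replace the entire application.
Result:  b ⋆ d ⋆ d ⋆ d ⋆ d ⋆ f(a, d ⋆ d ⋆ d ⋆ d ⋆ f(d, b) ⋆ f(f(a, d), a ⋆ a ⋆ d)) ⋆ f(d, b) ⋆ f(f(a, d), a ⋆ a ⋆ d)

Answer: b ⋆ d ⋆ d ⋆ d ⋆ d ⋆ f(a, d ⋆ d ⋆ d ⋆ d ⋆ f(d, b) ⋆ f(f(a, d), a ⋆ a ⋆ d)) ⋆ f(d, b) ⋆ f(f(a, d), a ⋆ a ⋆ d)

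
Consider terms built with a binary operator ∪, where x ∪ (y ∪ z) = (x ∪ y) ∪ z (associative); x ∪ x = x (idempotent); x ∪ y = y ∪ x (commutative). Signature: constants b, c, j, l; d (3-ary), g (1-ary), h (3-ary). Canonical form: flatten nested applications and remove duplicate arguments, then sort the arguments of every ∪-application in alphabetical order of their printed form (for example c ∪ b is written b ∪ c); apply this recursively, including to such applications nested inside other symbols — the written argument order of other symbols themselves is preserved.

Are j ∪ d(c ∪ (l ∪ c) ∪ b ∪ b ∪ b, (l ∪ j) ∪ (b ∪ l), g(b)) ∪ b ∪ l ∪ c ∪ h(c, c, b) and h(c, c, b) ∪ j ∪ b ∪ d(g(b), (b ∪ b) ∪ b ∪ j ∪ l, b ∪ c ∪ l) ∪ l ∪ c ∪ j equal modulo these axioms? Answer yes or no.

Answer: no — b ∪ c ∪ d(b ∪ c ∪ l, b ∪ j ∪ l, g(b)) ∪ h(c, c, b) ∪ j ∪ l vs b ∪ c ∪ d(g(b), b ∪ j ∪ l, b ∪ c ∪ l) ∪ h(c, c, b) ∪ j ∪ l

Derivation:
Left:  j ∪ d(c ∪ (l ∪ c) ∪ b ∪ b ∪ b, (l ∪ j) ∪ (b ∪ l), g(b)) ∪ b ∪ l ∪ c ∪ h(c, c, b)
  Simplify inside:  d(c ∪ (l ∪ c) ∪ b ∪ b ∪ b, (l ∪ j) ∪ (b ∪ l), g(b))  →  d(b ∪ c ∪ l, b ∪ j ∪ l, g(b))
  Sort:  b ∪ c ∪ d(b ∪ c ∪ l, b ∪ j ∪ l, g(b)) ∪ h(c, c, b) ∪ j ∪ l
Right:  h(c, c, b) ∪ j ∪ b ∪ d(g(b), (b ∪ b) ∪ b ∪ j ∪ l, b ∪ c ∪ l) ∪ l ∪ c ∪ j
  Simplify inside:  d(g(b), (b ∪ b) ∪ b ∪ j ∪ l, b ∪ c ∪ l)  →  d(g(b), b ∪ j ∪ l, b ∪ c ∪ l)
  Drop duplicates:  drop duplicate j
  Order the arguments:  b ∪ c ∪ d(g(b), b ∪ j ∪ l, b ∪ c ∪ l) ∪ h(c, c, b) ∪ j ∪ l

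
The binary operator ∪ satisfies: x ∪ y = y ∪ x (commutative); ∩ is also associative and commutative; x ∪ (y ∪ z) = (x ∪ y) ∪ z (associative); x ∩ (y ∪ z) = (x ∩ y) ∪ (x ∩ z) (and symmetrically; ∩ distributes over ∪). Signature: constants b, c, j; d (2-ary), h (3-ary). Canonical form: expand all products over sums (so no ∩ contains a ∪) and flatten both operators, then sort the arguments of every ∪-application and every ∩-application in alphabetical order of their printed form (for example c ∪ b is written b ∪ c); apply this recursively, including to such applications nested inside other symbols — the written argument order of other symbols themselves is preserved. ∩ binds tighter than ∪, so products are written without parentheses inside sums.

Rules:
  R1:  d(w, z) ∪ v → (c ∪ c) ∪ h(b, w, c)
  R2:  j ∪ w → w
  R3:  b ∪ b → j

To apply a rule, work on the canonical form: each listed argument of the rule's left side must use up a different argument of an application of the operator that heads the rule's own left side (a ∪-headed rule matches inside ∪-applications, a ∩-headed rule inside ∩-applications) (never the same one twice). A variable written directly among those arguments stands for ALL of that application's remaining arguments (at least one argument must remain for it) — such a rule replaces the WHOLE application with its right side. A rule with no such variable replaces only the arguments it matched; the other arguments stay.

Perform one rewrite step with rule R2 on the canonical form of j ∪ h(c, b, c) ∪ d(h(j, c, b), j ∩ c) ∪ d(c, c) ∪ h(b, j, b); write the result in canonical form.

Answer: d(c, c) ∪ d(h(j, c, b), c ∩ j) ∪ h(b, j, b) ∪ h(c, b, c)

Derivation:
Canonical form:  d(c, c) ∪ d(h(j, c, b), c ∩ j) ∪ h(b, j, b) ∪ h(c, b, c) ∪ j
Match R2:  consume j;  w := d(c, c) ∪ d(h(j, c, b), c ∩ j) ∪ h(b, j, b) ∪ h(c, b, c)
The extension variable absorbs all remaining arguments, so the whole application is rewritten.
Result:  d(c, c) ∪ d(h(j, c, b), c ∩ j) ∪ h(b, j, b) ∪ h(c, b, c)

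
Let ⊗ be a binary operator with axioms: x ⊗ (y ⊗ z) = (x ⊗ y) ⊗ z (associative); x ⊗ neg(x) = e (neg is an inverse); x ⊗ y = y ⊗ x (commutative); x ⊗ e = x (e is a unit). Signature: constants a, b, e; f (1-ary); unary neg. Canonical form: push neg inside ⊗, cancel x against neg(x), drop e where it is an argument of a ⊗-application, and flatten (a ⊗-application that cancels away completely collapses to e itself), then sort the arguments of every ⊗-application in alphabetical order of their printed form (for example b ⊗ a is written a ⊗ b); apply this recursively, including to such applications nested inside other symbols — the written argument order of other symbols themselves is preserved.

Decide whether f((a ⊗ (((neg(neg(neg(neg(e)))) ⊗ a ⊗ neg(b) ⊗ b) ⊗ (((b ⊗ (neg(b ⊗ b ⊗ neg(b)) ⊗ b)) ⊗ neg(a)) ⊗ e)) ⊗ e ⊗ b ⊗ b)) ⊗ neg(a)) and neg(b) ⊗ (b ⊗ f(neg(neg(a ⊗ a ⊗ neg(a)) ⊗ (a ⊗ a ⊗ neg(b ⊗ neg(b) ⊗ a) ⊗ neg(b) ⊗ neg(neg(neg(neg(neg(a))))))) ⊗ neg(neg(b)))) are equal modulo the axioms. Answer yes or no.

Left:  f((a ⊗ (((neg(neg(neg(neg(e)))) ⊗ a ⊗ neg(b) ⊗ b) ⊗ (((b ⊗ (neg(b ⊗ b ⊗ neg(b)) ⊗ b)) ⊗ neg(a)) ⊗ e)) ⊗ e ⊗ b ⊗ b)) ⊗ neg(a))
  Work inside:  (a ⊗ (((neg(neg(neg(neg(e)))) ⊗ a ⊗ neg(b) ⊗ b) ⊗ (((b ⊗ (neg(b ⊗ b ⊗ neg(b)) ⊗ b)) ⊗ neg(a)) ⊗ e)) ⊗ e ⊗ b ⊗ b)) ⊗ neg(a)
  Push neg inside:  distribute neg over ⊗ and collapse double neg
  Cancel:  a cancels
  Collect:  b ⊗ b ⊗ b
  Rebuild:  f(b ⊗ b ⊗ b)
Right:  neg(b) ⊗ (b ⊗ f(neg(neg(a ⊗ a ⊗ neg(a)) ⊗ (a ⊗ a ⊗ neg(b ⊗ neg(b) ⊗ a) ⊗ neg(b) ⊗ neg(neg(neg(neg(neg(a))))))) ⊗ neg(neg(b))))
  Push neg inside:  distribute neg over ⊗ and collapse double neg
  Inverses cancel:  b cancels
  Combine occurrences:  f(a ⊗ b ⊗ b)

Answer: no — f(b ⊗ b ⊗ b) vs f(a ⊗ b ⊗ b)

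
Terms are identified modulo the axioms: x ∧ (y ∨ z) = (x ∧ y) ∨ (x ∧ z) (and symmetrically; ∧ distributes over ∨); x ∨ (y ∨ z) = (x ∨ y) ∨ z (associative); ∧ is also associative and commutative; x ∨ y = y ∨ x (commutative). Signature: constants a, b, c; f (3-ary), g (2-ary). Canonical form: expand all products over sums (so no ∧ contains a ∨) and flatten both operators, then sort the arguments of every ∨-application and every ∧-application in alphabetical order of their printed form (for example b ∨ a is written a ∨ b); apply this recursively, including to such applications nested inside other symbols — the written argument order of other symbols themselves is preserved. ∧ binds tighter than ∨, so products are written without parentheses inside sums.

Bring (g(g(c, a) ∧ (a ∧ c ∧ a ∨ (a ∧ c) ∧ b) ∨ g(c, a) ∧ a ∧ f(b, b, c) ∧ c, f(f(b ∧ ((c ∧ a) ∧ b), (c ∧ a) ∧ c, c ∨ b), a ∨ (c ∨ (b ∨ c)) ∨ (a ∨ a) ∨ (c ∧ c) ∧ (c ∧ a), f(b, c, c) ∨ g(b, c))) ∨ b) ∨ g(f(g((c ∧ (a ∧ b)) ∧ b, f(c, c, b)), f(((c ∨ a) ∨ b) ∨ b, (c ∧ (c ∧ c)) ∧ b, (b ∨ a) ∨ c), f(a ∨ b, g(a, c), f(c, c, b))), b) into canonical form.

Expand:  g(a ∧ a ∧ c ∧ g(c, a) ∨ a ∧ b ∧ c ∧ g(c, a) ∨ a ∧ c ∧ f(b, b, c) ∧ g(c, a), f(f(a ∧ b ∧ b ∧ c, a ∧ c ∧ c, b ∨ c), a ∨ a ∨ a ∨ a ∧ c ∧ c ∧ c ∨ b ∨ c ∨ c, f(b, c, c) ∨ g(b, c))) ∨ b ∨ g(f(g(a ∧ b ∧ b ∧ c, f(c, c, b)), f(a ∨ b ∨ b ∨ c, b ∧ c ∧ c ∧ c, a ∨ b ∨ c), f(a ∨ b, g(a, c), f(c, c, b))), b)
Sort:  b ∨ g(a ∧ a ∧ c ∧ g(c, a) ∨ a ∧ b ∧ c ∧ g(c, a) ∨ a ∧ c ∧ f(b, b, c) ∧ g(c, a), f(f(a ∧ b ∧ b ∧ c, a ∧ c ∧ c, b ∨ c), a ∨ a ∨ a ∨ a ∧ c ∧ c ∧ c ∨ b ∨ c ∨ c, f(b, c, c) ∨ g(b, c))) ∨ g(f(g(a ∧ b ∧ b ∧ c, f(c, c, b)), f(a ∨ b ∨ b ∨ c, b ∧ c ∧ c ∧ c, a ∨ b ∨ c), f(a ∨ b, g(a, c), f(c, c, b))), b)

Answer: b ∨ g(a ∧ a ∧ c ∧ g(c, a) ∨ a ∧ b ∧ c ∧ g(c, a) ∨ a ∧ c ∧ f(b, b, c) ∧ g(c, a), f(f(a ∧ b ∧ b ∧ c, a ∧ c ∧ c, b ∨ c), a ∨ a ∨ a ∨ a ∧ c ∧ c ∧ c ∨ b ∨ c ∨ c, f(b, c, c) ∨ g(b, c))) ∨ g(f(g(a ∧ b ∧ b ∧ c, f(c, c, b)), f(a ∨ b ∨ b ∨ c, b ∧ c ∧ c ∧ c, a ∨ b ∨ c), f(a ∨ b, g(a, c), f(c, c, b))), b)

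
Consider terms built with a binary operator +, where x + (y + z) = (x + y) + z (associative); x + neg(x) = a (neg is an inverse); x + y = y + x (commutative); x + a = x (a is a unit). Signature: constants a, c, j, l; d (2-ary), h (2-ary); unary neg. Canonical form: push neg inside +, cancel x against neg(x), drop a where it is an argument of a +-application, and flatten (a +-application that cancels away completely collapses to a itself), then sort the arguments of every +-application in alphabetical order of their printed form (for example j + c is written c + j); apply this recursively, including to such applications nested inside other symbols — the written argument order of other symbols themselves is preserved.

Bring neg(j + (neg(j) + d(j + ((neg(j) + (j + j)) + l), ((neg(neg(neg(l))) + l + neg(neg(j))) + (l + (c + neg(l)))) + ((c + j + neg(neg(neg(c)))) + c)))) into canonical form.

Push neg inside:  distribute neg over + and collapse double neg
Inverses cancel:  j cancels
Collect:  neg(d(j + j + l, c + c + j + j))

Answer: neg(d(j + j + l, c + c + j + j))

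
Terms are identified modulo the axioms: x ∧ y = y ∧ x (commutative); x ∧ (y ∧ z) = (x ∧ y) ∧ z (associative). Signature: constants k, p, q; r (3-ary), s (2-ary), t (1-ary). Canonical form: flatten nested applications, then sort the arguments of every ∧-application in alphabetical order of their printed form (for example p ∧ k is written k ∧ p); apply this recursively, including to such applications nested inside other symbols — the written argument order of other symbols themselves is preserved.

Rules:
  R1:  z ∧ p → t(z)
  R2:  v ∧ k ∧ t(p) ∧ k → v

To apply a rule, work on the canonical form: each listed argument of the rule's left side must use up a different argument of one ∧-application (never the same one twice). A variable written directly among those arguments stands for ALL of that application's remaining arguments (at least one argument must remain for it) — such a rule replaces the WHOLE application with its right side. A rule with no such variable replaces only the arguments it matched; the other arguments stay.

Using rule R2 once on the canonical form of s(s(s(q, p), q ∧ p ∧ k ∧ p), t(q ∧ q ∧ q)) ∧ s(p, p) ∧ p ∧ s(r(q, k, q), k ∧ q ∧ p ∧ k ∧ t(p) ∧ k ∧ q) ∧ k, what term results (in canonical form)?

Answer: k ∧ p ∧ s(p, p) ∧ s(r(q, k, q), k ∧ p ∧ q ∧ q) ∧ s(s(s(q, p), k ∧ p ∧ p ∧ q), t(q ∧ q ∧ q))

Derivation:
Canonical form:  k ∧ p ∧ s(p, p) ∧ s(r(q, k, q), k ∧ k ∧ k ∧ p ∧ q ∧ q ∧ t(p)) ∧ s(s(s(q, p), k ∧ p ∧ p ∧ q), t(q ∧ q ∧ q))
Match R2:  consume k, k, t(p);  v := k ∧ p ∧ q ∧ q
The variable takes the whole remainder — replace the entire application.
Result:  k ∧ p ∧ s(p, p) ∧ s(r(q, k, q), k ∧ p ∧ q ∧ q) ∧ s(s(s(q, p), k ∧ p ∧ p ∧ q), t(q ∧ q ∧ q))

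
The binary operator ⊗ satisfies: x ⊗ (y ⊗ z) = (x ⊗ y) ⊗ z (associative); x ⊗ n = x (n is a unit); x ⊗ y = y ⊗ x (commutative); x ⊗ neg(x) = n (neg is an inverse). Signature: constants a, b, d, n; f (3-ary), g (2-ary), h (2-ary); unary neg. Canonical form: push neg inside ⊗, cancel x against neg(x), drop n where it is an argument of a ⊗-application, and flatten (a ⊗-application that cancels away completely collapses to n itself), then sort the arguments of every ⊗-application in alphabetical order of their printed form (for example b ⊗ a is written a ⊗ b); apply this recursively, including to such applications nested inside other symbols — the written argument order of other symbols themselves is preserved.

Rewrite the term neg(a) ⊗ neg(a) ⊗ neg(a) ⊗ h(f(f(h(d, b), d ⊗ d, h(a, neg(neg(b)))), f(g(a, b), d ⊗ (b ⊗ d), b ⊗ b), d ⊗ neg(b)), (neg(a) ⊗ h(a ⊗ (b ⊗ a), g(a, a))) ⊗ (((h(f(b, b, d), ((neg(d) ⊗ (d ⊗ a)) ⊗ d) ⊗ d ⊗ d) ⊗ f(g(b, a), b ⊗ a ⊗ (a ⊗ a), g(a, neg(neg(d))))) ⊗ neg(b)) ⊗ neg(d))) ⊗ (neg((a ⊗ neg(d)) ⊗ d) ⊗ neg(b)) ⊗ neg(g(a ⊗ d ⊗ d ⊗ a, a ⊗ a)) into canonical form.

Answer: h(f(f(h(d, b), d ⊗ d, h(a, b)), f(g(a, b), b ⊗ d ⊗ d, b ⊗ b), d ⊗ neg(b)), f(g(b, a), a ⊗ a ⊗ a ⊗ b, g(a, d)) ⊗ h(a ⊗ a ⊗ b, g(a, a)) ⊗ h(f(b, b, d), a ⊗ d ⊗ d ⊗ d) ⊗ neg(a) ⊗ neg(b) ⊗ neg(d)) ⊗ neg(a) ⊗ neg(a) ⊗ neg(a) ⊗ neg(a) ⊗ neg(b) ⊗ neg(g(a ⊗ a ⊗ d ⊗ d, a ⊗ a))

Derivation:
Push neg inside:  distribute neg over ⊗ and collapse double neg
Cancel:  d cancels
Collect:  neg(a) ⊗ neg(a) ⊗ neg(a) ⊗ neg(a) ⊗ h(f(f(h(d, b), d ⊗ d, h(a, b)), f(g(a, b), b ⊗ d ⊗ d, b ⊗ b), d ⊗ neg(b)), f(g(b, a), a ⊗ a ⊗ a ⊗ b, g(a, d)) ⊗ h(a ⊗ a ⊗ b, g(a, a)) ⊗ h(f(b, b, d), a ⊗ d ⊗ d ⊗ d) ⊗ neg(a) ⊗ neg(b) ⊗ neg(d)) ⊗ neg(b) ⊗ neg(g(a ⊗ a ⊗ d ⊗ d, a ⊗ a))
Order the arguments:  h(f(f(h(d, b), d ⊗ d, h(a, b)), f(g(a, b), b ⊗ d ⊗ d, b ⊗ b), d ⊗ neg(b)), f(g(b, a), a ⊗ a ⊗ a ⊗ b, g(a, d)) ⊗ h(a ⊗ a ⊗ b, g(a, a)) ⊗ h(f(b, b, d), a ⊗ d ⊗ d ⊗ d) ⊗ neg(a) ⊗ neg(b) ⊗ neg(d)) ⊗ neg(a) ⊗ neg(a) ⊗ neg(a) ⊗ neg(a) ⊗ neg(b) ⊗ neg(g(a ⊗ a ⊗ d ⊗ d, a ⊗ a))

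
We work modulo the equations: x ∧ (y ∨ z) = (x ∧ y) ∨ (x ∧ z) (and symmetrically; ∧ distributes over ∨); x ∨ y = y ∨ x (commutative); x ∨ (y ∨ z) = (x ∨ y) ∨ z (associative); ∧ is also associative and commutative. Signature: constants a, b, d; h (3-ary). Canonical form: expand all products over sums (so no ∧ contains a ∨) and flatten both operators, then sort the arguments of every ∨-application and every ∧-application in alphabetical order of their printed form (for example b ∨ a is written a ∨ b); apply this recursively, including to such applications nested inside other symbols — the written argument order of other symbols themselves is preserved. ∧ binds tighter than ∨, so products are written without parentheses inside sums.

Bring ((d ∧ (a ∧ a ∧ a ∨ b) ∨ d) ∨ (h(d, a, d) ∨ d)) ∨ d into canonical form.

Answer: a ∧ a ∧ a ∧ d ∨ b ∧ d ∨ d ∨ d ∨ d ∨ h(d, a, d)

Derivation:
Expand products over sums:  a ∧ a ∧ a ∧ d ∨ b ∧ d ∨ d ∨ h(d, a, d) ∨ d ∨ d
Sort:  a ∧ a ∧ a ∧ d ∨ b ∧ d ∨ d ∨ d ∨ d ∨ h(d, a, d)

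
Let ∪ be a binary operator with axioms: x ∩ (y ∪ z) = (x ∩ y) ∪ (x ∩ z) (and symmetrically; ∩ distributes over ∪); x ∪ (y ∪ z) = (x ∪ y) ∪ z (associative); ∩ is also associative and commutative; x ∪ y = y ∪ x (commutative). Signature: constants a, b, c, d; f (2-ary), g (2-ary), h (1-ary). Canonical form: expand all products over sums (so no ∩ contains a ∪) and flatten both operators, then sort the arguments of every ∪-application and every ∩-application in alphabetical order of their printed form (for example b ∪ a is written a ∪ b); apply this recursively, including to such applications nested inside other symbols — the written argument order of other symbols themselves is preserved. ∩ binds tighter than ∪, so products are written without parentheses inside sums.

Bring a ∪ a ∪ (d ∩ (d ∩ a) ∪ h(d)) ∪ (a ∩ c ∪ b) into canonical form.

Merge nested applications:  a ∪ a ∪ a ∩ d ∩ d ∪ h(d) ∪ a ∩ c ∪ b
Order the arguments:  a ∪ a ∪ a ∩ c ∪ a ∩ d ∩ d ∪ b ∪ h(d)

Answer: a ∪ a ∪ a ∩ c ∪ a ∩ d ∩ d ∪ b ∪ h(d)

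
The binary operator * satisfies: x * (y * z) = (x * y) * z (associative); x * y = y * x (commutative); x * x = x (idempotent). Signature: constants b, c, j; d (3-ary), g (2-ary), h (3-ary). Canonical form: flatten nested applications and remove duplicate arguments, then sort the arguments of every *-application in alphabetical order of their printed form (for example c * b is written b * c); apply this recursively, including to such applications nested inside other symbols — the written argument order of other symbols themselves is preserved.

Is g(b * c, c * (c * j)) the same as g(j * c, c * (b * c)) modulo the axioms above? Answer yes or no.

Answer: no — g(b * c, c * j) vs g(c * j, b * c)

Derivation:
Left:  g(b * c, c * (c * j))
  Descend into:  c * (c * j)
  Un-nest:  c * c * j
  Drop duplicates:  drop duplicate c
  Sort arguments:  c * j
  Rebuild:  g(b * c, c * j)
Right:  g(j * c, c * (b * c))
  Work inside:  c * (b * c)
  Merge nested applications:  c * b * c
  Idempotence:  drop duplicate c
  Sort:  b * c
  Put back:  g(c * j, b * c)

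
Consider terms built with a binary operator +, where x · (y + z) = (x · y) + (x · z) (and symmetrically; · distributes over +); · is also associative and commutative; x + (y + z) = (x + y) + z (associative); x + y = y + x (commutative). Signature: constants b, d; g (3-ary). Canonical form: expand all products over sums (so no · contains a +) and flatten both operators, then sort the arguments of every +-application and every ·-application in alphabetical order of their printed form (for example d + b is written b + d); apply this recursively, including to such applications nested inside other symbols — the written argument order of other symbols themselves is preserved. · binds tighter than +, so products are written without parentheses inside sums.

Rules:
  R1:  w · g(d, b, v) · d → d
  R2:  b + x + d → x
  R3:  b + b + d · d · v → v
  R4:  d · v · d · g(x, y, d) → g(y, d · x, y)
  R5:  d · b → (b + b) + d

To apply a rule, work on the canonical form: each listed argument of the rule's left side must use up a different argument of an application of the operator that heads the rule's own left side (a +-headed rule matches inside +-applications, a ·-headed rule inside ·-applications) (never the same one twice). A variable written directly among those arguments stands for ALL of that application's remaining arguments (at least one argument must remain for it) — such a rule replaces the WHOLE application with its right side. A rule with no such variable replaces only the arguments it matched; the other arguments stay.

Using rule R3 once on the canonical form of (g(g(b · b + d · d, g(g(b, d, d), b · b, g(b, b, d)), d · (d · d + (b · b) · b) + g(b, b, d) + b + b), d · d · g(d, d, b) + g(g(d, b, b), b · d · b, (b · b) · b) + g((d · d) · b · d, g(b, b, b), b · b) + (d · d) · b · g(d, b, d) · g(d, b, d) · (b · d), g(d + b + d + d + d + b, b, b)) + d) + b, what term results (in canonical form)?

Canonical form:  b + d + g(g(b · b + d · d, g(g(b, d, d), b · b, g(b, b, d)), b + b + b · b · b · d + d · d · d + g(b, b, d)), b · b · d · d · d · g(d, b, d) · g(d, b, d) + d · d · g(d, d, b) + g(b · d · d · d, g(b, b, b), b · b) + g(g(d, b, b), b · b · d, b · b · b), g(b + b + d + d + d + d, b, b))
Apply R3:  consuming b, b, d · d · d;  v := d
New term:  b + d + g(g(b · b + d · d, g(g(b, d, d), b · b, g(b, b, d)), b · b · b · d + d + g(b, b, d)), b · b · d · d · d · g(d, b, d) · g(d, b, d) + d · d · g(d, d, b) + g(b · d · d · d, g(b, b, b), b · b) + g(g(d, b, b), b · b · d, b · b · b), g(b + b + d + d + d + d, b, b))

Answer: b + d + g(g(b · b + d · d, g(g(b, d, d), b · b, g(b, b, d)), b · b · b · d + d + g(b, b, d)), b · b · d · d · d · g(d, b, d) · g(d, b, d) + d · d · g(d, d, b) + g(b · d · d · d, g(b, b, b), b · b) + g(g(d, b, b), b · b · d, b · b · b), g(b + b + d + d + d + d, b, b))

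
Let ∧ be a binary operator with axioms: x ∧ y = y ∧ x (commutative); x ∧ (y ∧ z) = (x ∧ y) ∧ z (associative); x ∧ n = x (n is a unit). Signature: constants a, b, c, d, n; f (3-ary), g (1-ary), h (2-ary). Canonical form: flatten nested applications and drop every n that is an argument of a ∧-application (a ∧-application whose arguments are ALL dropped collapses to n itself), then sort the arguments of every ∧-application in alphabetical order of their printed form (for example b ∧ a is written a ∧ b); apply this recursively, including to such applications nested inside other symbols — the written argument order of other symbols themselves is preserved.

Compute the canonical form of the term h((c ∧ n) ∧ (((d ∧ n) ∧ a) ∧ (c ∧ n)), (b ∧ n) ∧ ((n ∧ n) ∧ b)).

Answer: h(a ∧ c ∧ c ∧ d, b ∧ b)

Derivation:
Descend into:  (c ∧ n) ∧ (((d ∧ n) ∧ a) ∧ (c ∧ n))
Un-nest:  c ∧ n ∧ d ∧ n ∧ a ∧ c ∧ n
Units out:  drop n (×3)
Sort arguments:  a ∧ c ∧ c ∧ d
Reassemble:  h(a ∧ c ∧ c ∧ d, b ∧ b)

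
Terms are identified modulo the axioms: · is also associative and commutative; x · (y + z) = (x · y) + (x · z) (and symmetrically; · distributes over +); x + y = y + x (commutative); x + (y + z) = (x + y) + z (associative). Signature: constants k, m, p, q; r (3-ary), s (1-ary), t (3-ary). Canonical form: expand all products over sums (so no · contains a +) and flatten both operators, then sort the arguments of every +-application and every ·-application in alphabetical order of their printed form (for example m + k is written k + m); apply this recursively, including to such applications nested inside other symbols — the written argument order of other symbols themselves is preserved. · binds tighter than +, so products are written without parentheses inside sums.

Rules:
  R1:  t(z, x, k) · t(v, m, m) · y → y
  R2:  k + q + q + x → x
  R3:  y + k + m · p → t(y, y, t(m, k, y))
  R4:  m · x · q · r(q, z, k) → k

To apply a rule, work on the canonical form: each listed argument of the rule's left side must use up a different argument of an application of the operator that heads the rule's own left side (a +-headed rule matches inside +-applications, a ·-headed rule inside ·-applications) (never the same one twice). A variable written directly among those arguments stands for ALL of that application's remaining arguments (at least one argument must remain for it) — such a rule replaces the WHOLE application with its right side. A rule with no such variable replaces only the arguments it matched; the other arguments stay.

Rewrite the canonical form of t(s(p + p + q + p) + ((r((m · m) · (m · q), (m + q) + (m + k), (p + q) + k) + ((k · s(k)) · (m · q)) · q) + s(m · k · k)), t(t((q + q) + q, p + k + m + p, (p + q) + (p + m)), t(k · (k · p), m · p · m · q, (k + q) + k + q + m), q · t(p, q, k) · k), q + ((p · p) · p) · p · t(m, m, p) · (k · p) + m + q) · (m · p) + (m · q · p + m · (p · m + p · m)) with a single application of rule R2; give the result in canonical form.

Answer: m · m · p + m · m · p + m · p · q + m · p · t(k · m · q · q · s(k) + r(m · m · m · q, k + m + m + q, k + p + q) + s(k · k · m) + s(p + p + p + q), t(t(q + q + q, k + m + p + p, m + p + p + q), t(k · k · p, m · m · p · q, k + m), k · q · t(p, q, k)), k · p · p · p · p · p · t(m, m, p) + m + q + q)

Derivation:
Canonical form:  m · m · p + m · m · p + m · p · q + m · p · t(k · m · q · q · s(k) + r(m · m · m · q, k + m + m + q, k + p + q) + s(k · k · m) + s(p + p + p + q), t(t(q + q + q, k + m + p + p, m + p + p + q), t(k · k · p, m · m · p · q, k + k + m + q + q), k · q · t(p, q, k)), k · p · p · p · p · p · t(m, m, p) + m + q + q)
Apply R2:  consuming k, q, q;  x := k + m
The variable takes the whole remainder — replace the entire application.
Result:  m · m · p + m · m · p + m · p · q + m · p · t(k · m · q · q · s(k) + r(m · m · m · q, k + m + m + q, k + p + q) + s(k · k · m) + s(p + p + p + q), t(t(q + q + q, k + m + p + p, m + p + p + q), t(k · k · p, m · m · p · q, k + m), k · q · t(p, q, k)), k · p · p · p · p · p · t(m, m, p) + m + q + q)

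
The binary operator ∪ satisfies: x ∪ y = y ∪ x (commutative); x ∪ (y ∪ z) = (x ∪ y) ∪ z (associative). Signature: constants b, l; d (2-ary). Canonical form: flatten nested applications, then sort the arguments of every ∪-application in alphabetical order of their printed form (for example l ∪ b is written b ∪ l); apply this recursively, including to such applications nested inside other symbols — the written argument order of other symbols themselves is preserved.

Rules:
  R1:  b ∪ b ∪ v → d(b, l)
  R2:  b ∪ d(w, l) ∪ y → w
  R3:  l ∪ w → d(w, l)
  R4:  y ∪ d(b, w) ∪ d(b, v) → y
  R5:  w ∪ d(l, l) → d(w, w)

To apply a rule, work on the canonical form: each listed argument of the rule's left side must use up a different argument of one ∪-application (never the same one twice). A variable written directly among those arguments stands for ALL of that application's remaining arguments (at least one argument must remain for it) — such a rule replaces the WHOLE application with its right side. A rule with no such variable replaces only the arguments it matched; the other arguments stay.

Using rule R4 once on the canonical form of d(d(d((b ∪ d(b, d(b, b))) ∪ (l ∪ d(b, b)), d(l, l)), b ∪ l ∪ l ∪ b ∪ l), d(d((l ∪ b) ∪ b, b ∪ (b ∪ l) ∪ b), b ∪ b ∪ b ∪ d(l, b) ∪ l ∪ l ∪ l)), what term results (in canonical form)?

Answer: d(d(d(b ∪ l, d(l, l)), b ∪ b ∪ l ∪ l ∪ l), d(d(b ∪ b ∪ l, b ∪ b ∪ b ∪ l), b ∪ b ∪ b ∪ d(l, b) ∪ l ∪ l ∪ l))

Derivation:
Canonical form:  d(d(d(b ∪ d(b, b) ∪ d(b, d(b, b)) ∪ l, d(l, l)), b ∪ b ∪ l ∪ l ∪ l), d(d(b ∪ b ∪ l, b ∪ b ∪ b ∪ l), b ∪ b ∪ b ∪ d(l, b) ∪ l ∪ l ∪ l))
Match R4:  consume d(b, b), d(b, d(b, b));  v := d(b, b), w := b, y := b ∪ l
Every leftover argument binds to the variable; the entire application is replaced.
Result:  d(d(d(b ∪ l, d(l, l)), b ∪ b ∪ l ∪ l ∪ l), d(d(b ∪ b ∪ l, b ∪ b ∪ b ∪ l), b ∪ b ∪ b ∪ d(l, b) ∪ l ∪ l ∪ l))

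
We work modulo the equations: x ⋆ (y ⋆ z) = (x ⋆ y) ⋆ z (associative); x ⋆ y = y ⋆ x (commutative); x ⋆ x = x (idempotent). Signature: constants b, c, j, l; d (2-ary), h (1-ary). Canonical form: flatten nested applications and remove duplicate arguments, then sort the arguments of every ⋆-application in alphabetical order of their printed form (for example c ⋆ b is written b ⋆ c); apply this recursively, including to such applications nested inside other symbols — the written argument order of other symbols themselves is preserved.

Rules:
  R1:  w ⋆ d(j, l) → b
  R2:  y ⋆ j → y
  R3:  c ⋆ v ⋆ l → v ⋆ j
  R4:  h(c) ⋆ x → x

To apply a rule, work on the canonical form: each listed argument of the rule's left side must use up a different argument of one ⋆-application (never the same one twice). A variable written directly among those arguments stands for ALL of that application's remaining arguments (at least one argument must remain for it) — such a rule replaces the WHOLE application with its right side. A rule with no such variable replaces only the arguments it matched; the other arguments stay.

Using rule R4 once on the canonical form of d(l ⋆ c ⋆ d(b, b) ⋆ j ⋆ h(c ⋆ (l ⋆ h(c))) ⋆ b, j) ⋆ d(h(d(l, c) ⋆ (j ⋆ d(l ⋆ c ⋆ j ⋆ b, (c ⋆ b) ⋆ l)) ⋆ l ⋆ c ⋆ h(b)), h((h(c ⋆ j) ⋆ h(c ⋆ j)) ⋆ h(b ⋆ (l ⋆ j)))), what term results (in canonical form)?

Canonical form:  d(b ⋆ c ⋆ d(b, b) ⋆ h(c ⋆ h(c) ⋆ l) ⋆ j ⋆ l, j) ⋆ d(h(c ⋆ d(b ⋆ c ⋆ j ⋆ l, b ⋆ c ⋆ l) ⋆ d(l, c) ⋆ h(b) ⋆ j ⋆ l), h(h(b ⋆ j ⋆ l) ⋆ h(c ⋆ j)))
Match R4:  consume h(c);  x := c ⋆ l
The variable takes the whole remainder — replace the entire application.
New term:  d(b ⋆ c ⋆ d(b, b) ⋆ h(c ⋆ l) ⋆ j ⋆ l, j) ⋆ d(h(c ⋆ d(b ⋆ c ⋆ j ⋆ l, b ⋆ c ⋆ l) ⋆ d(l, c) ⋆ h(b) ⋆ j ⋆ l), h(h(b ⋆ j ⋆ l) ⋆ h(c ⋆ j)))

Answer: d(b ⋆ c ⋆ d(b, b) ⋆ h(c ⋆ l) ⋆ j ⋆ l, j) ⋆ d(h(c ⋆ d(b ⋆ c ⋆ j ⋆ l, b ⋆ c ⋆ l) ⋆ d(l, c) ⋆ h(b) ⋆ j ⋆ l), h(h(b ⋆ j ⋆ l) ⋆ h(c ⋆ j)))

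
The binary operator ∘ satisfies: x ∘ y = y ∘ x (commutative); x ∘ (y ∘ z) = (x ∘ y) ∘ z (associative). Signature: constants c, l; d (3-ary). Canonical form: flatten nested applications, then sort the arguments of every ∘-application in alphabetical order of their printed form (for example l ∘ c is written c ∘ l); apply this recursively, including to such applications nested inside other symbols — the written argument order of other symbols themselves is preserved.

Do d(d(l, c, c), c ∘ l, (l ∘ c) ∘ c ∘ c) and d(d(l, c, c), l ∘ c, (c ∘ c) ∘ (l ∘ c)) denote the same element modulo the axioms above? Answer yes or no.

Answer: yes — both canonical forms are d(d(l, c, c), c ∘ l, c ∘ c ∘ c ∘ l)

Derivation:
Left:  d(d(l, c, c), c ∘ l, (l ∘ c) ∘ c ∘ c)
  Descend into:  (l ∘ c) ∘ c ∘ c
  Flatten:  l ∘ c ∘ c ∘ c
  Order the arguments:  c ∘ c ∘ c ∘ l
  Reassemble:  d(d(l, c, c), c ∘ l, c ∘ c ∘ c ∘ l)
Right:  d(d(l, c, c), l ∘ c, (c ∘ c) ∘ (l ∘ c))
  Focus inside:  (c ∘ c) ∘ (l ∘ c)
  Flatten:  c ∘ c ∘ l ∘ c
  Order the arguments:  c ∘ c ∘ c ∘ l
  Reassemble:  d(d(l, c, c), c ∘ l, c ∘ c ∘ c ∘ l)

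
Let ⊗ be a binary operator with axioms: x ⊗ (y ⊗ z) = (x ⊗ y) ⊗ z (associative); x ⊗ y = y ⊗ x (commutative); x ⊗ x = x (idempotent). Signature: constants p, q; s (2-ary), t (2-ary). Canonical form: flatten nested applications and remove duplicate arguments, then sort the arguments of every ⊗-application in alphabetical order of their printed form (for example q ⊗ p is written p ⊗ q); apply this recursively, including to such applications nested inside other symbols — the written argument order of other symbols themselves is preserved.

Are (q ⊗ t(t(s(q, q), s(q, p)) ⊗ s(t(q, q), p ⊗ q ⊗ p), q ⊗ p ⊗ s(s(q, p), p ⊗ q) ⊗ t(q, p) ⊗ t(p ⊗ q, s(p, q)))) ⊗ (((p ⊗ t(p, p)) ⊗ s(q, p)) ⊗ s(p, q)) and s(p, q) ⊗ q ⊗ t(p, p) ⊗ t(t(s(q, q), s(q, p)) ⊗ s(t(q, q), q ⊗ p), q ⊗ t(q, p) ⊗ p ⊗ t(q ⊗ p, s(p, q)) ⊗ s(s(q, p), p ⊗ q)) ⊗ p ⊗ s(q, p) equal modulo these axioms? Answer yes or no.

Left:  (q ⊗ t(t(s(q, q), s(q, p)) ⊗ s(t(q, q), p ⊗ q ⊗ p), q ⊗ p ⊗ s(s(q, p), p ⊗ q) ⊗ t(q, p) ⊗ t(p ⊗ q, s(p, q)))) ⊗ (((p ⊗ t(p, p)) ⊗ s(q, p)) ⊗ s(p, q))
  Flatten:  q ⊗ t(t(s(q, q), s(q, p)) ⊗ s(t(q, q), p ⊗ q ⊗ p), q ⊗ p ⊗ s(s(q, p), p ⊗ q) ⊗ t(q, p) ⊗ t(p ⊗ q, s(p, q))) ⊗ p ⊗ t(p, p) ⊗ s(q, p) ⊗ s(p, q)
  Inside:  t(t(s(q, q), s(q, p)) ⊗ s(t(q, q), p ⊗ q ⊗ p), q ⊗ p ⊗ s(s(q, p), p ⊗ q) ⊗ t(q, p) ⊗ t(p ⊗ q, s(p, q)))  →  t(s(t(q, q), p ⊗ q) ⊗ t(s(q, q), s(q, p)), p ⊗ q ⊗ s(s(q, p), p ⊗ q) ⊗ t(p ⊗ q, s(p, q)) ⊗ t(q, p))
  Order the arguments:  p ⊗ q ⊗ s(p, q) ⊗ s(q, p) ⊗ t(p, p) ⊗ t(s(t(q, q), p ⊗ q) ⊗ t(s(q, q), s(q, p)), p ⊗ q ⊗ s(s(q, p), p ⊗ q) ⊗ t(p ⊗ q, s(p, q)) ⊗ t(q, p))
Right:  s(p, q) ⊗ q ⊗ t(p, p) ⊗ t(t(s(q, q), s(q, p)) ⊗ s(t(q, q), q ⊗ p), q ⊗ t(q, p) ⊗ p ⊗ t(q ⊗ p, s(p, q)) ⊗ s(s(q, p), p ⊗ q)) ⊗ p ⊗ s(q, p)
  Simplify inside:  t(t(s(q, q), s(q, p)) ⊗ s(t(q, q), q ⊗ p), q ⊗ t(q, p) ⊗ p ⊗ t(q ⊗ p, s(p, q)) ⊗ s(s(q, p), p ⊗ q))  →  t(s(t(q, q), p ⊗ q) ⊗ t(s(q, q), s(q, p)), p ⊗ q ⊗ s(s(q, p), p ⊗ q) ⊗ t(p ⊗ q, s(p, q)) ⊗ t(q, p))
  Sort:  p ⊗ q ⊗ s(p, q) ⊗ s(q, p) ⊗ t(p, p) ⊗ t(s(t(q, q), p ⊗ q) ⊗ t(s(q, q), s(q, p)), p ⊗ q ⊗ s(s(q, p), p ⊗ q) ⊗ t(p ⊗ q, s(p, q)) ⊗ t(q, p))

Answer: yes — both canonical forms are p ⊗ q ⊗ s(p, q) ⊗ s(q, p) ⊗ t(p, p) ⊗ t(s(t(q, q), p ⊗ q) ⊗ t(s(q, q), s(q, p)), p ⊗ q ⊗ s(s(q, p), p ⊗ q) ⊗ t(p ⊗ q, s(p, q)) ⊗ t(q, p))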